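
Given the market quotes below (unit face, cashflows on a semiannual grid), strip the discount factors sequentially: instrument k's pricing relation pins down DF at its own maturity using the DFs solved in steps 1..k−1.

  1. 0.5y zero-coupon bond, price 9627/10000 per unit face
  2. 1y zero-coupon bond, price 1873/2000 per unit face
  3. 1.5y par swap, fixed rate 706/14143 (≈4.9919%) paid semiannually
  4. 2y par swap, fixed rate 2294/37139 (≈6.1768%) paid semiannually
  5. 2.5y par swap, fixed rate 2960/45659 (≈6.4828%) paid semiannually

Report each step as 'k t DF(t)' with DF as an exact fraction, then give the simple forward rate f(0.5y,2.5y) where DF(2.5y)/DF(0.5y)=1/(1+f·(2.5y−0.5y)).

1 1/2 9627/10000
2 1 1873/2000
3 3/2 4647/5000
4 2 8853/10000
5 5/2 213/250
f(0.5y,2.5y) = ((9627/10000)/(213/250) − 1)/(2) = 369/5680 ≈ 6.4965%

step 1 [0.5y] zero: DF = P = 9627/10000 ≈ 0.962700
step 2 [1y] zero: DF = P = 1873/2000 ≈ 0.936500
step 3 [1.5y] swap r/2=353/14143: DF=(1 − 353/14143·(0.962700+0.936500))/(1+353/14143) = 4647/5000 ≈ 0.929400
step 4 [2y] swap r/2=1147/37139: DF=(1 − 1147/37139·(0.962700+0.936500+0.929400))/(1+1147/37139) = 8853/10000 ≈ 0.885300
step 5 [2.5y] swap r/2=1480/45659: DF=(1 − 1480/45659·(0.962700+0.936500+0.929400+0.885300))/(1+1480/45659) = 213/250 ≈ 0.852000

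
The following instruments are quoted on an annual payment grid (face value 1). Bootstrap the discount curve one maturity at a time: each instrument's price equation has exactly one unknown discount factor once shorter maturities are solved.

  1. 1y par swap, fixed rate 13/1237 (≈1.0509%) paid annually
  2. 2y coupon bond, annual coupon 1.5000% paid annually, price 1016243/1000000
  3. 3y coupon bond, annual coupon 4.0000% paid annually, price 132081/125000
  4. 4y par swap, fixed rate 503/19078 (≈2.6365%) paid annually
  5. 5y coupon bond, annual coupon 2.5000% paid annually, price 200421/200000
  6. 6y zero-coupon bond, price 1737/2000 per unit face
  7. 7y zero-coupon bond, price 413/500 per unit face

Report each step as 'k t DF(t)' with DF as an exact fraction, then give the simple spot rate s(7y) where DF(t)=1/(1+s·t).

step 1 [1y] swap r/1=13/1237: DF=(1 − 13/1237·(0))/(1+13/1237) = 1237/1250 ≈ 0.989600
step 2 [2y] bond c/1=3/200: DF=(1016243/1000000 − 3/200·(0.989600))/(1+3/200) = 4933/5000 ≈ 0.986600
step 3 [3y] bond c/1=1/25: DF=(132081/125000 − 1/25·(0.989600+0.986600))/(1+1/25) = 47/50 ≈ 0.940000
step 4 [4y] swap r/1=503/19078: DF=(1 − 503/19078·(0.989600+0.986600+0.940000))/(1+503/19078) = 4497/5000 ≈ 0.899400
step 5 [5y] bond c/1=1/40: DF=(200421/200000 − 1/40·(0.989600+0.986600+0.940000+0.899400))/(1+1/40) = 4423/5000 ≈ 0.884600
step 6 [6y] zero: DF = P = 1737/2000 ≈ 0.868500
step 7 [7y] zero: DF = P = 413/500 ≈ 0.826000

1 1 1237/1250
2 2 4933/5000
3 3 47/50
4 4 4497/5000
5 5 4423/5000
6 6 1737/2000
7 7 413/500
s(7y) = (1/(413/500) − 1)/(7) = 87/2891 ≈ 3.0093%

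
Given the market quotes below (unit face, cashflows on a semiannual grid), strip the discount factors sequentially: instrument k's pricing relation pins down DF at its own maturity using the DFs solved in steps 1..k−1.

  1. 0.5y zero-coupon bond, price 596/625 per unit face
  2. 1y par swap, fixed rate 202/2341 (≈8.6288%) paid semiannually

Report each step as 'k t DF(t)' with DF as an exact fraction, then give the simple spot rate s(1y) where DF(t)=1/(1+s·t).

1 1/2 596/625
2 1 1149/1250
s(1y) = (1/(1149/1250) − 1)/(1) = 101/1149 ≈ 8.7903%

step 1 [0.5y] zero: DF = P = 596/625 ≈ 0.953600
step 2 [1y] swap r/2=101/2341: DF=(1 − 101/2341·(0.953600))/(1+101/2341) = 1149/1250 ≈ 0.919200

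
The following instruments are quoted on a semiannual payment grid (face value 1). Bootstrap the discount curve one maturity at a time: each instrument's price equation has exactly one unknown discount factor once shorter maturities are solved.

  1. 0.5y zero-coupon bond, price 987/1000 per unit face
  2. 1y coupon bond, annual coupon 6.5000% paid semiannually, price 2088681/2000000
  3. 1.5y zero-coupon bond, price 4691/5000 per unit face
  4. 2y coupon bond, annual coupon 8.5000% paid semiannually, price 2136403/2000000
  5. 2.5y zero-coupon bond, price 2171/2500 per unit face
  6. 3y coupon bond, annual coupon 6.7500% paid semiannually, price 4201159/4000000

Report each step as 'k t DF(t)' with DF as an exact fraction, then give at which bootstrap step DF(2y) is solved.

1 1/2 987/1000
2 1 2451/2500
3 3/2 4691/5000
4 2 4531/5000
5 5/2 2171/2500
6 3 1079/1250
DF(2y) is solved at step 4

step 1 [0.5y] zero: DF = P = 987/1000 ≈ 0.987000
step 2 [1y] bond c/2=13/400: DF=(2088681/2000000 − 13/400·(0.987000))/(1+13/400) = 2451/2500 ≈ 0.980400
step 3 [1.5y] zero: DF = P = 4691/5000 ≈ 0.938200
step 4 [2y] bond c/2=17/400: DF=(2136403/2000000 − 17/400·(0.987000+0.980400+0.938200))/(1+17/400) = 4531/5000 ≈ 0.906200
step 5 [2.5y] zero: DF = P = 2171/2500 ≈ 0.868400
step 6 [3y] bond c/2=27/800: DF=(4201159/4000000 − 27/800·(0.987000+0.980400+0.938200+0.906200+0.868400))/(1+27/800) = 1079/1250 ≈ 0.863200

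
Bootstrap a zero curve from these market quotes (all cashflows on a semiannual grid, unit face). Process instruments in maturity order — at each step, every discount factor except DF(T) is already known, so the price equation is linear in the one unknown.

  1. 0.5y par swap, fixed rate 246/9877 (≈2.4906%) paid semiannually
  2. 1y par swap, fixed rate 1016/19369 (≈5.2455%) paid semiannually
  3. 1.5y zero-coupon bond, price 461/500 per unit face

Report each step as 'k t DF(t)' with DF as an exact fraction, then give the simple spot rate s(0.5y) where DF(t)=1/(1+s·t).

step 1 [0.5y] swap r/2=123/9877: DF=(1 − 123/9877·(0))/(1+123/9877) = 9877/10000 ≈ 0.987700
step 2 [1y] swap r/2=508/19369: DF=(1 − 508/19369·(0.987700))/(1+508/19369) = 2373/2500 ≈ 0.949200
step 3 [1.5y] zero: DF = P = 461/500 ≈ 0.922000

1 1/2 9877/10000
2 1 2373/2500
3 3/2 461/500
s(0.5y) = (1/(9877/10000) − 1)/(1/2) = 246/9877 ≈ 2.4906%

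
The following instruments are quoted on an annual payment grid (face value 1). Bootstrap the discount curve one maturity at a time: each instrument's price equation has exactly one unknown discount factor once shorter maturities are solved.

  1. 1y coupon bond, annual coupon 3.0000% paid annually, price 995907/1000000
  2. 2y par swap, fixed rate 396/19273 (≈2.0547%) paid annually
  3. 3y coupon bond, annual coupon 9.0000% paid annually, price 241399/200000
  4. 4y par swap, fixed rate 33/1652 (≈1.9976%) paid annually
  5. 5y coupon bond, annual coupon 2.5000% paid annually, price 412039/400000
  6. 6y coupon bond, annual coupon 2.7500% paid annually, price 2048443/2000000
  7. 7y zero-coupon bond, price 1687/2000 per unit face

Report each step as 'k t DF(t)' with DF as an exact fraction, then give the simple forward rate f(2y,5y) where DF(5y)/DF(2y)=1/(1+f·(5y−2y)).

step 1 [1y] bond c/1=3/100: DF=(995907/1000000 − 3/100·(0))/(1+3/100) = 9669/10000 ≈ 0.966900
step 2 [2y] swap r/1=396/19273: DF=(1 − 396/19273·(0.966900))/(1+396/19273) = 2401/2500 ≈ 0.960400
step 3 [3y] bond c/1=9/100: DF=(241399/200000 − 9/100·(0.966900+0.960400))/(1+9/100) = 4741/5000 ≈ 0.948200
step 4 [4y] swap r/1=33/1652: DF=(1 − 33/1652·(0.966900+0.960400+0.948200))/(1+33/1652) = 9241/10000 ≈ 0.924100
step 5 [5y] bond c/1=1/40: DF=(412039/400000 − 1/40·(0.966900+0.960400+0.948200+0.924100))/(1+1/40) = 9123/10000 ≈ 0.912300
step 6 [6y] bond c/1=11/400: DF=(2048443/2000000 − 11/400·(0.966900+0.960400+0.948200+0.924100+0.912300))/(1+11/400) = 8707/10000 ≈ 0.870700
step 7 [7y] zero: DF = P = 1687/2000 ≈ 0.843500

1 1 9669/10000
2 2 2401/2500
3 3 4741/5000
4 4 9241/10000
5 5 9123/10000
6 6 8707/10000
7 7 1687/2000
f(2y,5y) = ((2401/2500)/(9123/10000) − 1)/(3) = 481/27369 ≈ 1.7575%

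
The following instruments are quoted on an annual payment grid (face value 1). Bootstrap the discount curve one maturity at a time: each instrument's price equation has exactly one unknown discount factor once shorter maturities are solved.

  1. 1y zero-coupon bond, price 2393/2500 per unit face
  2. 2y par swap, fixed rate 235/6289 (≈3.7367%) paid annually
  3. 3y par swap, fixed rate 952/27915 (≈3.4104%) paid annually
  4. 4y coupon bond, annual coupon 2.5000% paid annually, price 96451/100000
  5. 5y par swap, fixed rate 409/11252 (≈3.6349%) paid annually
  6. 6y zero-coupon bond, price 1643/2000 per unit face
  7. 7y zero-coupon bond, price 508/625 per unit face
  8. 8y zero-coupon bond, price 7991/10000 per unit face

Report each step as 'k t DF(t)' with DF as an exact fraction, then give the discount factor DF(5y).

1 1 2393/2500
2 2 1859/2000
3 3 1131/1250
4 4 8729/10000
5 5 2091/2500
6 6 1643/2000
7 7 508/625
8 8 7991/10000
DF(5y) = 2091/2500 ≈ 0.836400

step 1 [1y] zero: DF = P = 2393/2500 ≈ 0.957200
step 2 [2y] swap r/1=235/6289: DF=(1 − 235/6289·(0.957200))/(1+235/6289) = 1859/2000 ≈ 0.929500
step 3 [3y] swap r/1=952/27915: DF=(1 − 952/27915·(0.957200+0.929500))/(1+952/27915) = 1131/1250 ≈ 0.904800
step 4 [4y] bond c/1=1/40: DF=(96451/100000 − 1/40·(0.957200+0.929500+0.904800))/(1+1/40) = 8729/10000 ≈ 0.872900
step 5 [5y] swap r/1=409/11252: DF=(1 − 409/11252·(0.957200+0.929500+0.904800+0.872900))/(1+409/11252) = 2091/2500 ≈ 0.836400
step 6 [6y] zero: DF = P = 1643/2000 ≈ 0.821500
step 7 [7y] zero: DF = P = 508/625 ≈ 0.812800
step 8 [8y] zero: DF = P = 7991/10000 ≈ 0.799100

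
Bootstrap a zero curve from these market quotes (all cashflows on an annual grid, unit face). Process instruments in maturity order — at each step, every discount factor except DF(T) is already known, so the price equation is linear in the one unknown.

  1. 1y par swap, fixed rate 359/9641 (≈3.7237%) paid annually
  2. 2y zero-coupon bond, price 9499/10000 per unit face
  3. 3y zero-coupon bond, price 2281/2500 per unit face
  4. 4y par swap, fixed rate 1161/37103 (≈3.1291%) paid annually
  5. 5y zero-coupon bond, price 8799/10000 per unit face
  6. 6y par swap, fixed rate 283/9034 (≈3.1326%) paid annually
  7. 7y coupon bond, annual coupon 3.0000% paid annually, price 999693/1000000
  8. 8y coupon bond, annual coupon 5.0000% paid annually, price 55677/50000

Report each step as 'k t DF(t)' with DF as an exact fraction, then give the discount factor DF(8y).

step 1 [1y] swap r/1=359/9641: DF=(1 − 359/9641·(0))/(1+359/9641) = 9641/10000 ≈ 0.964100
step 2 [2y] zero: DF = P = 9499/10000 ≈ 0.949900
step 3 [3y] zero: DF = P = 2281/2500 ≈ 0.912400
step 4 [4y] swap r/1=1161/37103: DF=(1 − 1161/37103·(0.964100+0.949900+0.912400))/(1+1161/37103) = 8839/10000 ≈ 0.883900
step 5 [5y] zero: DF = P = 8799/10000 ≈ 0.879900
step 6 [6y] swap r/1=283/9034: DF=(1 − 283/9034·(0.964100+0.949900+0.912400+0.883900+0.879900))/(1+283/9034) = 4151/5000 ≈ 0.830200
step 7 [7y] bond c/1=3/100: DF=(999693/1000000 − 3/100·(0.964100+0.949900+0.912400+0.883900+0.879900+0.830200))/(1+3/100) = 8127/10000 ≈ 0.812700
step 8 [8y] bond c/1=1/20: DF=(55677/50000 − 1/20·(0.964100+0.949900+0.912400+0.883900+0.879900+0.830200+0.812700))/(1+1/20) = 7637/10000 ≈ 0.763700

1 1 9641/10000
2 2 9499/10000
3 3 2281/2500
4 4 8839/10000
5 5 8799/10000
6 6 4151/5000
7 7 8127/10000
8 8 7637/10000
DF(8y) = 7637/10000 ≈ 0.763700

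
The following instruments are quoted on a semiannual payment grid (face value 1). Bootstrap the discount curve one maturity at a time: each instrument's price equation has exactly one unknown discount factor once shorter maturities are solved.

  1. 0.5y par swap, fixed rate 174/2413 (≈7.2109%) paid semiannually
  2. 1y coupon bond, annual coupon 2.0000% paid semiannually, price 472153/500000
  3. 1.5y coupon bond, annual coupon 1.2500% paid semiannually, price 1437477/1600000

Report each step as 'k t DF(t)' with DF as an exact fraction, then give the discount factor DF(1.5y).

1 1/2 2413/2500
2 1 4627/5000
3 3/2 8811/10000
DF(1.5y) = 8811/10000 ≈ 0.881100

step 1 [0.5y] swap r/2=87/2413: DF=(1 − 87/2413·(0))/(1+87/2413) = 2413/2500 ≈ 0.965200
step 2 [1y] bond c/2=1/100: DF=(472153/500000 − 1/100·(0.965200))/(1+1/100) = 4627/5000 ≈ 0.925400
step 3 [1.5y] bond c/2=1/160: DF=(1437477/1600000 − 1/160·(0.965200+0.925400))/(1+1/160) = 8811/10000 ≈ 0.881100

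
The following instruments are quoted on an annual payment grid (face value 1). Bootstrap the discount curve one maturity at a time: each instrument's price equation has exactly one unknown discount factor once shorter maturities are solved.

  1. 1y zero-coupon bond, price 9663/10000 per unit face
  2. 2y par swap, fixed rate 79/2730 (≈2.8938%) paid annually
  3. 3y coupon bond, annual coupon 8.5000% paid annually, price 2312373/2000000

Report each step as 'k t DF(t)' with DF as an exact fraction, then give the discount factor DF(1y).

1 1 9663/10000
2 2 9447/10000
3 3 9159/10000
DF(1y) = 9663/10000 ≈ 0.966300

step 1 [1y] zero: DF = P = 9663/10000 ≈ 0.966300
step 2 [2y] swap r/1=79/2730: DF=(1 − 79/2730·(0.966300))/(1+79/2730) = 9447/10000 ≈ 0.944700
step 3 [3y] bond c/1=17/200: DF=(2312373/2000000 − 17/200·(0.966300+0.944700))/(1+17/200) = 9159/10000 ≈ 0.915900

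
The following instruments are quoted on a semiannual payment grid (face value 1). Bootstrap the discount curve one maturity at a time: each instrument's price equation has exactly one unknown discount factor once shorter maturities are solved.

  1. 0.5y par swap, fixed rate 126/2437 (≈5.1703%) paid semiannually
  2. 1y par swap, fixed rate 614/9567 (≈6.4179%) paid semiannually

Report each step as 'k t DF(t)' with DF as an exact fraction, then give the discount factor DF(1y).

step 1 [0.5y] swap r/2=63/2437: DF=(1 − 63/2437·(0))/(1+63/2437) = 2437/2500 ≈ 0.974800
step 2 [1y] swap r/2=307/9567: DF=(1 − 307/9567·(0.974800))/(1+307/9567) = 4693/5000 ≈ 0.938600

1 1/2 2437/2500
2 1 4693/5000
DF(1y) = 4693/5000 ≈ 0.938600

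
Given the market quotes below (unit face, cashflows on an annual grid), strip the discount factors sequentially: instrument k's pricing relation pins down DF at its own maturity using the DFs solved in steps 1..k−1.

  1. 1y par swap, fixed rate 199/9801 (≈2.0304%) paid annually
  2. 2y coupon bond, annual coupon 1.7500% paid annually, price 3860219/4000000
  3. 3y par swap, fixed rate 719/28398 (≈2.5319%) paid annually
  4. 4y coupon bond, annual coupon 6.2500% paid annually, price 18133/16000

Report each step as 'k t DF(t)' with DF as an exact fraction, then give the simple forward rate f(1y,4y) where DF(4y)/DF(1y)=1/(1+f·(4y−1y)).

1 1 9801/10000
2 2 2329/2500
3 3 9281/10000
4 4 2249/2500
f(1y,4y) = ((9801/10000)/(2249/2500) − 1)/(3) = 805/26988 ≈ 2.9828%

step 1 [1y] swap r/1=199/9801: DF=(1 − 199/9801·(0))/(1+199/9801) = 9801/10000 ≈ 0.980100
step 2 [2y] bond c/1=7/400: DF=(3860219/4000000 − 7/400·(0.980100))/(1+7/400) = 2329/2500 ≈ 0.931600
step 3 [3y] swap r/1=719/28398: DF=(1 − 719/28398·(0.980100+0.931600))/(1+719/28398) = 9281/10000 ≈ 0.928100
step 4 [4y] bond c/1=1/16: DF=(18133/16000 − 1/16·(0.980100+0.931600+0.928100))/(1+1/16) = 2249/2500 ≈ 0.899600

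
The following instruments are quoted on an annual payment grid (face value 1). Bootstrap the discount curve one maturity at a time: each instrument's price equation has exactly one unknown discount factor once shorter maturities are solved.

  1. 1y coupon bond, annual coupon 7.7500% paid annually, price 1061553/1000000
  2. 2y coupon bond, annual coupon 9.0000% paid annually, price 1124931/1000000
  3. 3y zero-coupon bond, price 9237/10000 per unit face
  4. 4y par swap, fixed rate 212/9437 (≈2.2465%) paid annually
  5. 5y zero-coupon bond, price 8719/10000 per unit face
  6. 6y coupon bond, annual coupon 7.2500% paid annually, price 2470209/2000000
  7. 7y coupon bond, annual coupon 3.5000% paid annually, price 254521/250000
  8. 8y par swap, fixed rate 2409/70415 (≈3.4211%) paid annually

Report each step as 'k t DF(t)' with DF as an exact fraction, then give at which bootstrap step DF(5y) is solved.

step 1 [1y] bond c/1=31/400: DF=(1061553/1000000 − 31/400·(0))/(1+31/400) = 2463/2500 ≈ 0.985200
step 2 [2y] bond c/1=9/100: DF=(1124931/1000000 − 9/100·(0.985200))/(1+9/100) = 9507/10000 ≈ 0.950700
step 3 [3y] zero: DF = P = 9237/10000 ≈ 0.923700
step 4 [4y] swap r/1=212/9437: DF=(1 − 212/9437·(0.985200+0.950700+0.923700))/(1+212/9437) = 572/625 ≈ 0.915200
step 5 [5y] zero: DF = P = 8719/10000 ≈ 0.871900
step 6 [6y] bond c/1=29/400: DF=(2470209/2000000 − 29/400·(0.985200+0.950700+0.923700+0.915200+0.871900))/(1+29/400) = 67/80 ≈ 0.837500
step 7 [7y] bond c/1=7/200: DF=(254521/250000 − 7/200·(0.985200+0.950700+0.923700+0.915200+0.871900+0.837500))/(1+7/200) = 3991/5000 ≈ 0.798200
step 8 [8y] swap r/1=2409/70415: DF=(1 − 2409/70415·(0.985200+0.950700+0.923700+0.915200+0.871900+0.837500+0.798200))/(1+2409/70415) = 7591/10000 ≈ 0.759100

1 1 2463/2500
2 2 9507/10000
3 3 9237/10000
4 4 572/625
5 5 8719/10000
6 6 67/80
7 7 3991/5000
8 8 7591/10000
DF(5y) is solved at step 5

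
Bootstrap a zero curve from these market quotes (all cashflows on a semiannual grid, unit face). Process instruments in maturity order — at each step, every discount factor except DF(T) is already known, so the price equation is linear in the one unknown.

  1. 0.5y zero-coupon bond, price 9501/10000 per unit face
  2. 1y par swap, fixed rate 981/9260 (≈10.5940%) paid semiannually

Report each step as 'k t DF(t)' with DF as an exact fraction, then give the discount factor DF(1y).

step 1 [0.5y] zero: DF = P = 9501/10000 ≈ 0.950100
step 2 [1y] swap r/2=981/18520: DF=(1 − 981/18520·(0.950100))/(1+981/18520) = 9019/10000 ≈ 0.901900

1 1/2 9501/10000
2 1 9019/10000
DF(1y) = 9019/10000 ≈ 0.901900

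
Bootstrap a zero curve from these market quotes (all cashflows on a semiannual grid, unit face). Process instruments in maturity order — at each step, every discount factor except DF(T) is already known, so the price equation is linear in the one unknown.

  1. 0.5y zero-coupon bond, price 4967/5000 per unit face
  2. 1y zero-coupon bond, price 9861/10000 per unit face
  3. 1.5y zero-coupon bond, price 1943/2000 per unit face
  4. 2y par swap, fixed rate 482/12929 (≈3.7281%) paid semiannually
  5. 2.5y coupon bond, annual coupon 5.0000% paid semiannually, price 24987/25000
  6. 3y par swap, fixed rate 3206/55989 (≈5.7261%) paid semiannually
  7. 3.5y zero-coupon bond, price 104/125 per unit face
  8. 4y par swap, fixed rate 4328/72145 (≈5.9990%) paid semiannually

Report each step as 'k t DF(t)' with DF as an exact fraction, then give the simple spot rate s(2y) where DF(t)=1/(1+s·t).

step 1 [0.5y] zero: DF = P = 4967/5000 ≈ 0.993400
step 2 [1y] zero: DF = P = 9861/10000 ≈ 0.986100
step 3 [1.5y] zero: DF = P = 1943/2000 ≈ 0.971500
step 4 [2y] swap r/2=241/12929: DF=(1 − 241/12929·(0.993400+0.986100+0.971500))/(1+241/12929) = 9277/10000 ≈ 0.927700
step 5 [2.5y] bond c/2=1/40: DF=(24987/25000 − 1/40·(0.993400+0.986100+0.971500+0.927700))/(1+1/40) = 1761/2000 ≈ 0.880500
step 6 [3y] swap r/2=1603/55989: DF=(1 − 1603/55989·(0.993400+0.986100+0.971500+0.927700+0.880500))/(1+1603/55989) = 8397/10000 ≈ 0.839700
step 7 [3.5y] zero: DF = P = 104/125 ≈ 0.832000
step 8 [4y] swap r/2=2164/72145: DF=(1 − 2164/72145·(0.993400+0.986100+0.971500+0.927700+0.880500+0.839700+0.832000))/(1+2164/72145) = 1959/2500 ≈ 0.783600

1 1/2 4967/5000
2 1 9861/10000
3 3/2 1943/2000
4 2 9277/10000
5 5/2 1761/2000
6 3 8397/10000
7 7/2 104/125
8 4 1959/2500
s(2y) = (1/(9277/10000) − 1)/(2) = 723/18554 ≈ 3.8967%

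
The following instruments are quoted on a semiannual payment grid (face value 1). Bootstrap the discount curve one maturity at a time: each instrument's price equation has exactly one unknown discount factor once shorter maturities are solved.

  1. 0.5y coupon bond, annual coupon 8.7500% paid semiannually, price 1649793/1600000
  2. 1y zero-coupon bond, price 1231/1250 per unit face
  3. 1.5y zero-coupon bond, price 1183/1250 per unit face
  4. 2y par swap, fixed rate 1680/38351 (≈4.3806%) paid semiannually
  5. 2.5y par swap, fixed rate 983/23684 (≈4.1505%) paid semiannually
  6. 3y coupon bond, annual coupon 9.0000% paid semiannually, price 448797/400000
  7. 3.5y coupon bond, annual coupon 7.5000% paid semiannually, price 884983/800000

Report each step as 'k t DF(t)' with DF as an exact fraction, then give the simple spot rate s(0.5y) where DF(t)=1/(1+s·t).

step 1 [0.5y] bond c/2=7/160: DF=(1649793/1600000 − 7/160·(0))/(1+7/160) = 9879/10000 ≈ 0.987900
step 2 [1y] zero: DF = P = 1231/1250 ≈ 0.984800
step 3 [1.5y] zero: DF = P = 1183/1250 ≈ 0.946400
step 4 [2y] swap r/2=840/38351: DF=(1 − 840/38351·(0.987900+0.984800+0.946400))/(1+840/38351) = 229/250 ≈ 0.916000
step 5 [2.5y] swap r/2=983/47368: DF=(1 − 983/47368·(0.987900+0.984800+0.946400+0.916000))/(1+983/47368) = 9017/10000 ≈ 0.901700
step 6 [3y] bond c/2=9/200: DF=(448797/400000 − 9/200·(0.987900+0.984800+0.946400+0.916000+0.901700))/(1+9/200) = 8697/10000 ≈ 0.869700
step 7 [3.5y] bond c/2=3/80: DF=(884983/800000 − 3/80·(0.987900+0.984800+0.946400+0.916000+0.901700+0.869700))/(1+3/80) = 2159/2500 ≈ 0.863600

1 1/2 9879/10000
2 1 1231/1250
3 3/2 1183/1250
4 2 229/250
5 5/2 9017/10000
6 3 8697/10000
7 7/2 2159/2500
s(0.5y) = (1/(9879/10000) − 1)/(1/2) = 242/9879 ≈ 2.4496%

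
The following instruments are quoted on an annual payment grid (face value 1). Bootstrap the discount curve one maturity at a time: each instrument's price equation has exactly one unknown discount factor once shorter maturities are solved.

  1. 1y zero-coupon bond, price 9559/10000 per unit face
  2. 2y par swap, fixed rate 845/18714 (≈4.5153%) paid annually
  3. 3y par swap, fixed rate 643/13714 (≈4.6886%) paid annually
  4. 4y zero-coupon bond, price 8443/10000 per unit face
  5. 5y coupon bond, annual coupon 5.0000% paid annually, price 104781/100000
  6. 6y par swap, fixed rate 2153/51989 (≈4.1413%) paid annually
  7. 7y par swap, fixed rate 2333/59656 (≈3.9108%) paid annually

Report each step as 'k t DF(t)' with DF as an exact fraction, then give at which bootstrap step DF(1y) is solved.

1 1 9559/10000
2 2 1831/2000
3 3 4357/5000
4 4 8443/10000
5 5 8271/10000
6 6 7847/10000
7 7 7667/10000
DF(1y) is solved at step 1

step 1 [1y] zero: DF = P = 9559/10000 ≈ 0.955900
step 2 [2y] swap r/1=845/18714: DF=(1 − 845/18714·(0.955900))/(1+845/18714) = 1831/2000 ≈ 0.915500
step 3 [3y] swap r/1=643/13714: DF=(1 − 643/13714·(0.955900+0.915500))/(1+643/13714) = 4357/5000 ≈ 0.871400
step 4 [4y] zero: DF = P = 8443/10000 ≈ 0.844300
step 5 [5y] bond c/1=1/20: DF=(104781/100000 − 1/20·(0.955900+0.915500+0.871400+0.844300))/(1+1/20) = 8271/10000 ≈ 0.827100
step 6 [6y] swap r/1=2153/51989: DF=(1 − 2153/51989·(0.955900+0.915500+0.871400+0.844300+0.827100))/(1+2153/51989) = 7847/10000 ≈ 0.784700
step 7 [7y] swap r/1=2333/59656: DF=(1 − 2333/59656·(0.955900+0.915500+0.871400+0.844300+0.827100+0.784700))/(1+2333/59656) = 7667/10000 ≈ 0.766700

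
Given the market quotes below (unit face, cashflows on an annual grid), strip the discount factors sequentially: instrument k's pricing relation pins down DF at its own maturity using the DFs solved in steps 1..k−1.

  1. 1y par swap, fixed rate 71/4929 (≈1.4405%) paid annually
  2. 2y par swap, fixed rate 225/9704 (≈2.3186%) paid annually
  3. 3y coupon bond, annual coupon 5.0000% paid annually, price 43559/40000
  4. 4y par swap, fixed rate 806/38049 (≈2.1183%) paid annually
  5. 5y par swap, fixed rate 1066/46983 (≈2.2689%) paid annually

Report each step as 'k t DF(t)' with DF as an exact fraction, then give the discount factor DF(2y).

1 1 4929/5000
2 2 191/200
3 3 9447/10000
4 4 4597/5000
5 5 4467/5000
DF(2y) = 191/200 ≈ 0.955000

step 1 [1y] swap r/1=71/4929: DF=(1 − 71/4929·(0))/(1+71/4929) = 4929/5000 ≈ 0.985800
step 2 [2y] swap r/1=225/9704: DF=(1 − 225/9704·(0.985800))/(1+225/9704) = 191/200 ≈ 0.955000
step 3 [3y] bond c/1=1/20: DF=(43559/40000 − 1/20·(0.985800+0.955000))/(1+1/20) = 9447/10000 ≈ 0.944700
step 4 [4y] swap r/1=806/38049: DF=(1 − 806/38049·(0.985800+0.955000+0.944700))/(1+806/38049) = 4597/5000 ≈ 0.919400
step 5 [5y] swap r/1=1066/46983: DF=(1 − 1066/46983·(0.985800+0.955000+0.944700+0.919400))/(1+1066/46983) = 4467/5000 ≈ 0.893400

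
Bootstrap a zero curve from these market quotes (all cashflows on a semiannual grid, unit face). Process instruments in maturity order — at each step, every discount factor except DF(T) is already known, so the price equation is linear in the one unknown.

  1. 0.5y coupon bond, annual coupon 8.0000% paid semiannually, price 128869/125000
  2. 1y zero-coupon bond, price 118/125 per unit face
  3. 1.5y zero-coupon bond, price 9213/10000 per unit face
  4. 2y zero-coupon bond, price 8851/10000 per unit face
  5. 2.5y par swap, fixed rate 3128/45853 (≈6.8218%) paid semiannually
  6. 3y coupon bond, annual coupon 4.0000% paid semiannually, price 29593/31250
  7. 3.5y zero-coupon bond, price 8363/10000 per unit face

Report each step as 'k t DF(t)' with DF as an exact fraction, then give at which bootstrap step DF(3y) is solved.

step 1 [0.5y] bond c/2=1/25: DF=(128869/125000 − 1/25·(0))/(1+1/25) = 9913/10000 ≈ 0.991300
step 2 [1y] zero: DF = P = 118/125 ≈ 0.944000
step 3 [1.5y] zero: DF = P = 9213/10000 ≈ 0.921300
step 4 [2y] zero: DF = P = 8851/10000 ≈ 0.885100
step 5 [2.5y] swap r/2=1564/45853: DF=(1 − 1564/45853·(0.991300+0.944000+0.921300+0.885100))/(1+1564/45853) = 2109/2500 ≈ 0.843600
step 6 [3y] bond c/2=1/50: DF=(29593/31250 − 1/50·(0.991300+0.944000+0.921300+0.885100+0.843600))/(1+1/50) = 1677/2000 ≈ 0.838500
step 7 [3.5y] zero: DF = P = 8363/10000 ≈ 0.836300

1 1/2 9913/10000
2 1 118/125
3 3/2 9213/10000
4 2 8851/10000
5 5/2 2109/2500
6 3 1677/2000
7 7/2 8363/10000
DF(3y) is solved at step 6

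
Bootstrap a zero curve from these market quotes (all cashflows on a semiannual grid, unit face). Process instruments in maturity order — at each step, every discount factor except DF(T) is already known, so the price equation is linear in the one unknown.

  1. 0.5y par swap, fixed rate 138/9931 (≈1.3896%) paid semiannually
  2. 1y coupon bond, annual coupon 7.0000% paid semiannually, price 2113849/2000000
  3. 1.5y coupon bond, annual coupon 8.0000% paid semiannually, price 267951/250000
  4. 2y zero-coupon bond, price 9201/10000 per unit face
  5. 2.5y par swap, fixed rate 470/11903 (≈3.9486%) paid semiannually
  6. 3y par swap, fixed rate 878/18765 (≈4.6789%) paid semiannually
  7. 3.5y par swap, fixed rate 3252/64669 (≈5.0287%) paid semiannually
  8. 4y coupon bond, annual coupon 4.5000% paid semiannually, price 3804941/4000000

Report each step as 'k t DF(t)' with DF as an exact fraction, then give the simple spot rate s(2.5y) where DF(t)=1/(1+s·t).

step 1 [0.5y] swap r/2=69/9931: DF=(1 − 69/9931·(0))/(1+69/9931) = 9931/10000 ≈ 0.993100
step 2 [1y] bond c/2=7/200: DF=(2113849/2000000 − 7/200·(0.993100))/(1+7/200) = 2469/2500 ≈ 0.987600
step 3 [1.5y] bond c/2=1/25: DF=(267951/250000 − 1/25·(0.993100+0.987600))/(1+1/25) = 1193/1250 ≈ 0.954400
step 4 [2y] zero: DF = P = 9201/10000 ≈ 0.920100
step 5 [2.5y] swap r/2=235/11903: DF=(1 − 235/11903·(0.993100+0.987600+0.954400+0.920100))/(1+235/11903) = 453/500 ≈ 0.906000
step 6 [3y] swap r/2=439/18765: DF=(1 − 439/18765·(0.993100+0.987600+0.954400+0.920100+0.906000))/(1+439/18765) = 8683/10000 ≈ 0.868300
step 7 [3.5y] swap r/2=1626/64669: DF=(1 − 1626/64669·(0.993100+0.987600+0.954400+0.920100+0.906000+0.868300))/(1+1626/64669) = 4187/5000 ≈ 0.837400
step 8 [4y] bond c/2=9/400: DF=(3804941/4000000 − 9/400·(0.993100+0.987600+0.954400+0.920100+0.906000+0.868300+0.837400))/(1+9/400) = 197/250 ≈ 0.788000

1 1/2 9931/10000
2 1 2469/2500
3 3/2 1193/1250
4 2 9201/10000
5 5/2 453/500
6 3 8683/10000
7 7/2 4187/5000
8 4 197/250
s(2.5y) = (1/(453/500) − 1)/(5/2) = 94/2265 ≈ 4.1501%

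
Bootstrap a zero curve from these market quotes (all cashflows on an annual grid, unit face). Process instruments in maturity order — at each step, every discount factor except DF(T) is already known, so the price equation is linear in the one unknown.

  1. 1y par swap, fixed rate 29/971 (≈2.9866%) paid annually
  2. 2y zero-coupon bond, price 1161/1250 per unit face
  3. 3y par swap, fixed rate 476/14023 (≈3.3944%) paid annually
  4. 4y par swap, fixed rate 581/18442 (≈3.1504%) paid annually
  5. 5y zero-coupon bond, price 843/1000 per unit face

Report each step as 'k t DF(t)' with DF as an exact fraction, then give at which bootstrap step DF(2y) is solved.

1 1 971/1000
2 2 1161/1250
3 3 1131/1250
4 4 4419/5000
5 5 843/1000
DF(2y) is solved at step 2

step 1 [1y] swap r/1=29/971: DF=(1 − 29/971·(0))/(1+29/971) = 971/1000 ≈ 0.971000
step 2 [2y] zero: DF = P = 1161/1250 ≈ 0.928800
step 3 [3y] swap r/1=476/14023: DF=(1 − 476/14023·(0.971000+0.928800))/(1+476/14023) = 1131/1250 ≈ 0.904800
step 4 [4y] swap r/1=581/18442: DF=(1 − 581/18442·(0.971000+0.928800+0.904800))/(1+581/18442) = 4419/5000 ≈ 0.883800
step 5 [5y] zero: DF = P = 843/1000 ≈ 0.843000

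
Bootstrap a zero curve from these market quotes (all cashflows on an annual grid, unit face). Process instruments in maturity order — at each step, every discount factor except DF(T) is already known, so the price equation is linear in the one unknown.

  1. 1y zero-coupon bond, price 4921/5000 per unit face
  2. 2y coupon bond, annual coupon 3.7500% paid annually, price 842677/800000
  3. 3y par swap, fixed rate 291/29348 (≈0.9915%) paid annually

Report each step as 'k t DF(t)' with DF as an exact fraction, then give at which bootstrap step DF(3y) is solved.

1 1 4921/5000
2 2 9797/10000
3 3 9709/10000
DF(3y) is solved at step 3

step 1 [1y] zero: DF = P = 4921/5000 ≈ 0.984200
step 2 [2y] bond c/1=3/80: DF=(842677/800000 − 3/80·(0.984200))/(1+3/80) = 9797/10000 ≈ 0.979700
step 3 [3y] swap r/1=291/29348: DF=(1 − 291/29348·(0.984200+0.979700))/(1+291/29348) = 9709/10000 ≈ 0.970900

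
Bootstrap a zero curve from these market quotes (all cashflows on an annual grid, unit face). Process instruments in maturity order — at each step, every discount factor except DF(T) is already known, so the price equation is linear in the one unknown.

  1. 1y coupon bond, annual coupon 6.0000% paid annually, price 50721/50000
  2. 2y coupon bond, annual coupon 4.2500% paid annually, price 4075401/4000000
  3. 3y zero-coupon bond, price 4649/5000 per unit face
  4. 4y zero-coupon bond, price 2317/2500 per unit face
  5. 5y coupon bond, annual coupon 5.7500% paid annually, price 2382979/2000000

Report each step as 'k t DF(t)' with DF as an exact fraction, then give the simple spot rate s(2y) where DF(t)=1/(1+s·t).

step 1 [1y] bond c/1=3/50: DF=(50721/50000 − 3/50·(0))/(1+3/50) = 957/1000 ≈ 0.957000
step 2 [2y] bond c/1=17/400: DF=(4075401/4000000 − 17/400·(0.957000))/(1+17/400) = 9383/10000 ≈ 0.938300
step 3 [3y] zero: DF = P = 4649/5000 ≈ 0.929800
step 4 [4y] zero: DF = P = 2317/2500 ≈ 0.926800
step 5 [5y] bond c/1=23/400: DF=(2382979/2000000 − 23/400·(0.957000+0.938300+0.929800+0.926800))/(1+23/400) = 9227/10000 ≈ 0.922700

1 1 957/1000
2 2 9383/10000
3 3 4649/5000
4 4 2317/2500
5 5 9227/10000
s(2y) = (1/(9383/10000) − 1)/(2) = 617/18766 ≈ 3.2879%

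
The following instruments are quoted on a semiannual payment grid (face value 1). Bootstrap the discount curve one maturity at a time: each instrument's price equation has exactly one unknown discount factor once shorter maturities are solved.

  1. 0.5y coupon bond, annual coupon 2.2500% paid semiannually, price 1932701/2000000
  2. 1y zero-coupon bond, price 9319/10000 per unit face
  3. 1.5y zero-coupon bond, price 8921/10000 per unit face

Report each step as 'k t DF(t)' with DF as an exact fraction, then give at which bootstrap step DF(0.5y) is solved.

1 1/2 2389/2500
2 1 9319/10000
3 3/2 8921/10000
DF(0.5y) is solved at step 1

step 1 [0.5y] bond c/2=9/800: DF=(1932701/2000000 − 9/800·(0))/(1+9/800) = 2389/2500 ≈ 0.955600
step 2 [1y] zero: DF = P = 9319/10000 ≈ 0.931900
step 3 [1.5y] zero: DF = P = 8921/10000 ≈ 0.892100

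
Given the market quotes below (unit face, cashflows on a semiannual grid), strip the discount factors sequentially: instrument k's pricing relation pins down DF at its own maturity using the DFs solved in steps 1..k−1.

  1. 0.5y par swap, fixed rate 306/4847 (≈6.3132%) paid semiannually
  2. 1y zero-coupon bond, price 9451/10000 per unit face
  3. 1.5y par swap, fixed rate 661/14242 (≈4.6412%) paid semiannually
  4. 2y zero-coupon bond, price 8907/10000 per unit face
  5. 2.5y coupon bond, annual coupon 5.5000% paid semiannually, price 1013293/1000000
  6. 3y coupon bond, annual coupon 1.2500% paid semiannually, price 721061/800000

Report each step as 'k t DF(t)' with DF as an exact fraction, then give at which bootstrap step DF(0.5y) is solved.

1 1/2 4847/5000
2 1 9451/10000
3 3/2 9339/10000
4 2 8907/10000
5 5/2 8861/10000
6 3 867/1000
DF(0.5y) is solved at step 1

step 1 [0.5y] swap r/2=153/4847: DF=(1 − 153/4847·(0))/(1+153/4847) = 4847/5000 ≈ 0.969400
step 2 [1y] zero: DF = P = 9451/10000 ≈ 0.945100
step 3 [1.5y] swap r/2=661/28484: DF=(1 − 661/28484·(0.969400+0.945100))/(1+661/28484) = 9339/10000 ≈ 0.933900
step 4 [2y] zero: DF = P = 8907/10000 ≈ 0.890700
step 5 [2.5y] bond c/2=11/400: DF=(1013293/1000000 − 11/400·(0.969400+0.945100+0.933900+0.890700))/(1+11/400) = 8861/10000 ≈ 0.886100
step 6 [3y] bond c/2=1/160: DF=(721061/800000 − 1/160·(0.969400+0.945100+0.933900+0.890700+0.886100))/(1+1/160) = 867/1000 ≈ 0.867000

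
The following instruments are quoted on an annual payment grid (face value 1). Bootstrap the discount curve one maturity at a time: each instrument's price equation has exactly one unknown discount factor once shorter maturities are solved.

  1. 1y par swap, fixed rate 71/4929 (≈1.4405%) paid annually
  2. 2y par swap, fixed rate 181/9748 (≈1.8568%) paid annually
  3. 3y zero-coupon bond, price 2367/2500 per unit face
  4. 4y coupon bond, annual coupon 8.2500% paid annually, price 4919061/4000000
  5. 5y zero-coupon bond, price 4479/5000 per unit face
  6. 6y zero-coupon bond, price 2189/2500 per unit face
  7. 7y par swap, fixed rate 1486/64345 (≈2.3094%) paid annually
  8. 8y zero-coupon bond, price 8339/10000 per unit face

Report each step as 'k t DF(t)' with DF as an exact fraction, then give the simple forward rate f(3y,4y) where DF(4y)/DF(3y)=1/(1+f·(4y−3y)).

1 1 4929/5000
2 2 4819/5000
3 3 2367/2500
4 4 9153/10000
5 5 4479/5000
6 6 2189/2500
7 7 4257/5000
8 8 8339/10000
f(3y,4y) = ((2367/2500)/(9153/10000) − 1)/(1) = 35/1017 ≈ 3.4415%

step 1 [1y] swap r/1=71/4929: DF=(1 − 71/4929·(0))/(1+71/4929) = 4929/5000 ≈ 0.985800
step 2 [2y] swap r/1=181/9748: DF=(1 − 181/9748·(0.985800))/(1+181/9748) = 4819/5000 ≈ 0.963800
step 3 [3y] zero: DF = P = 2367/2500 ≈ 0.946800
step 4 [4y] bond c/1=33/400: DF=(4919061/4000000 − 33/400·(0.985800+0.963800+0.946800))/(1+33/400) = 9153/10000 ≈ 0.915300
step 5 [5y] zero: DF = P = 4479/5000 ≈ 0.895800
step 6 [6y] zero: DF = P = 2189/2500 ≈ 0.875600
step 7 [7y] swap r/1=1486/64345: DF=(1 − 1486/64345·(0.985800+0.963800+0.946800+0.915300+0.895800+0.875600))/(1+1486/64345) = 4257/5000 ≈ 0.851400
step 8 [8y] zero: DF = P = 8339/10000 ≈ 0.833900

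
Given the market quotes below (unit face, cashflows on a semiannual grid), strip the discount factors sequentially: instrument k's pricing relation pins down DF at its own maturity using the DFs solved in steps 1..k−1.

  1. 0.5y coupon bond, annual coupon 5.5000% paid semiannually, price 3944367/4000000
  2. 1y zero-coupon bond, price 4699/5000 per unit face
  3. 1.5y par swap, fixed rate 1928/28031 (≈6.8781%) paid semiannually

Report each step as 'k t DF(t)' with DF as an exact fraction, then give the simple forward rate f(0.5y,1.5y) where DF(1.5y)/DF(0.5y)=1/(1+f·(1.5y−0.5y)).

1 1/2 9597/10000
2 1 4699/5000
3 3/2 2259/2500
f(0.5y,1.5y) = ((9597/10000)/(2259/2500) − 1)/(1) = 187/3012 ≈ 6.2085%

step 1 [0.5y] bond c/2=11/400: DF=(3944367/4000000 − 11/400·(0))/(1+11/400) = 9597/10000 ≈ 0.959700
step 2 [1y] zero: DF = P = 4699/5000 ≈ 0.939800
step 3 [1.5y] swap r/2=964/28031: DF=(1 − 964/28031·(0.959700+0.939800))/(1+964/28031) = 2259/2500 ≈ 0.903600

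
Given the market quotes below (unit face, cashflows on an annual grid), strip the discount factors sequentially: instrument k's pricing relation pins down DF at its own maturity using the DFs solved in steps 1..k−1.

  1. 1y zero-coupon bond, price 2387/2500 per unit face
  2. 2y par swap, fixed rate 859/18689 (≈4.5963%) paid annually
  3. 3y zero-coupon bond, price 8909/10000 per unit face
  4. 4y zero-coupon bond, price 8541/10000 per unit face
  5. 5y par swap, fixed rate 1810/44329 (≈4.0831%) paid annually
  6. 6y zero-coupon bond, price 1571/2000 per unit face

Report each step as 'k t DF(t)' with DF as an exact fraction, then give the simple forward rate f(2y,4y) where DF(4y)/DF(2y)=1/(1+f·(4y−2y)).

1 1 2387/2500
2 2 9141/10000
3 3 8909/10000
4 4 8541/10000
5 5 819/1000
6 6 1571/2000
f(2y,4y) = ((9141/10000)/(8541/10000) − 1)/(2) = 100/2847 ≈ 3.5125%

step 1 [1y] zero: DF = P = 2387/2500 ≈ 0.954800
step 2 [2y] swap r/1=859/18689: DF=(1 − 859/18689·(0.954800))/(1+859/18689) = 9141/10000 ≈ 0.914100
step 3 [3y] zero: DF = P = 8909/10000 ≈ 0.890900
step 4 [4y] zero: DF = P = 8541/10000 ≈ 0.854100
step 5 [5y] swap r/1=1810/44329: DF=(1 − 1810/44329·(0.954800+0.914100+0.890900+0.854100))/(1+1810/44329) = 819/1000 ≈ 0.819000
step 6 [6y] zero: DF = P = 1571/2000 ≈ 0.785500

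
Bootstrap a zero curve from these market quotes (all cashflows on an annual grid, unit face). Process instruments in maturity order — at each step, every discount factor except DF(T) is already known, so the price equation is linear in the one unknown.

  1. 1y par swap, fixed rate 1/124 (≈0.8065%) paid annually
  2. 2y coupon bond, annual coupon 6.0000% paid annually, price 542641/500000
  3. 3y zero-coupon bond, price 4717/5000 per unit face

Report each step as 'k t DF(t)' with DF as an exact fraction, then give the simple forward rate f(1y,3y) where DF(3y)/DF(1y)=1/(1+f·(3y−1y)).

step 1 [1y] swap r/1=1/124: DF=(1 − 1/124·(0))/(1+1/124) = 124/125 ≈ 0.992000
step 2 [2y] bond c/1=3/50: DF=(542641/500000 − 3/50·(0.992000))/(1+3/50) = 9677/10000 ≈ 0.967700
step 3 [3y] zero: DF = P = 4717/5000 ≈ 0.943400

1 1 124/125
2 2 9677/10000
3 3 4717/5000
f(1y,3y) = ((124/125)/(4717/5000) − 1)/(2) = 243/9434 ≈ 2.5758%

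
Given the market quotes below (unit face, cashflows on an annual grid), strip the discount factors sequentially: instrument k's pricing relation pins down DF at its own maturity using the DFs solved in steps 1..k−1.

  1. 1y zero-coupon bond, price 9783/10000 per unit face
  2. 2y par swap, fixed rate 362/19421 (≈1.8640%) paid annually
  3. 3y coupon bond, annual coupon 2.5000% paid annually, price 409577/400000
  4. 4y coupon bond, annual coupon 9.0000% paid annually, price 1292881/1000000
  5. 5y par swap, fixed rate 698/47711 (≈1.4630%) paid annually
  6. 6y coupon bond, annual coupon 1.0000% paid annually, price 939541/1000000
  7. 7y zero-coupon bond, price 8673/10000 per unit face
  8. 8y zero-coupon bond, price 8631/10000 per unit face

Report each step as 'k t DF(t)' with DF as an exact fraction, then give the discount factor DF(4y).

1 1 9783/10000
2 2 4819/5000
3 3 2379/2500
4 4 592/625
5 5 4651/5000
6 6 883/1000
7 7 8673/10000
8 8 8631/10000
DF(4y) = 592/625 ≈ 0.947200

step 1 [1y] zero: DF = P = 9783/10000 ≈ 0.978300
step 2 [2y] swap r/1=362/19421: DF=(1 − 362/19421·(0.978300))/(1+362/19421) = 4819/5000 ≈ 0.963800
step 3 [3y] bond c/1=1/40: DF=(409577/400000 − 1/40·(0.978300+0.963800))/(1+1/40) = 2379/2500 ≈ 0.951600
step 4 [4y] bond c/1=9/100: DF=(1292881/1000000 − 9/100·(0.978300+0.963800+0.951600))/(1+9/100) = 592/625 ≈ 0.947200
step 5 [5y] swap r/1=698/47711: DF=(1 − 698/47711·(0.978300+0.963800+0.951600+0.947200))/(1+698/47711) = 4651/5000 ≈ 0.930200
step 6 [6y] bond c/1=1/100: DF=(939541/1000000 − 1/100·(0.978300+0.963800+0.951600+0.947200+0.930200))/(1+1/100) = 883/1000 ≈ 0.883000
step 7 [7y] zero: DF = P = 8673/10000 ≈ 0.867300
step 8 [8y] zero: DF = P = 8631/10000 ≈ 0.863100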